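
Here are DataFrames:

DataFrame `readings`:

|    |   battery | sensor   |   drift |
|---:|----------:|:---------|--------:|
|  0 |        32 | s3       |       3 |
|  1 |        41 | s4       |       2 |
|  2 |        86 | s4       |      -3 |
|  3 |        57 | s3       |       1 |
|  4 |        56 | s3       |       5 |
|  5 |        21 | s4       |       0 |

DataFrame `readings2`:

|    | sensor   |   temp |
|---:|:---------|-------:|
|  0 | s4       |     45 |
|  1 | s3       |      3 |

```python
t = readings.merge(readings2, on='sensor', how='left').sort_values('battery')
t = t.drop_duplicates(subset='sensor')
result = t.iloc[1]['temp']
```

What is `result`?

merge on 'sensor' (how='left') → 6 rows:
   battery sensor  drift  temp
0       32     s3      3     3
1       41     s4      2    45
2       86     s4     -3    45
3       57     s3      1     3
4       56     s3      5     3
5       21     s4      0    45
sort by battery:
   battery sensor  drift  temp
5       21     s4      0    45
0       32     s3      3     3
1       41     s4      2    45
4       56     s3      5     3
3       57     s3      1     3
2       86     s4     -3    45
drop duplicate sensor (keep=first):
   battery sensor  drift  temp
5       21     s4      0    45
0       32     s3      3     3
Hence 3.

3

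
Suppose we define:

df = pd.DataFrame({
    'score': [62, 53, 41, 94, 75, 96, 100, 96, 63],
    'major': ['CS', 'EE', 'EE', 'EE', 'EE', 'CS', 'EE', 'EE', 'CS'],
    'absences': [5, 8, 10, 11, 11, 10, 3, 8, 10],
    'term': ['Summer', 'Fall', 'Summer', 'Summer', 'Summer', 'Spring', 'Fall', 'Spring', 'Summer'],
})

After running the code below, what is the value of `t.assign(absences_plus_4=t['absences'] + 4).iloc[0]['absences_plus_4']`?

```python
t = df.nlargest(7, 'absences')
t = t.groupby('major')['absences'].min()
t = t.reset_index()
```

take 7 rows with largest absences:
   score major  absences    term
3     94    EE        11  Summer
4     75    EE        11  Summer
2     41    EE        10  Summer
5     96    CS        10  Spring
8     63    CS        10  Summer
1     53    EE         8    Fall
7     96    EE         8  Spring
group by major, min of absences:
major
CS    10
EE     8
Name: absences, dtype: int64
reset_index():
  major  absences
0    CS        10
1    EE         8
add column absences_plus_4 = t['absences'] + 4:
  major  absences  absences_plus_4
0    CS        10               14
1    EE         8               12

14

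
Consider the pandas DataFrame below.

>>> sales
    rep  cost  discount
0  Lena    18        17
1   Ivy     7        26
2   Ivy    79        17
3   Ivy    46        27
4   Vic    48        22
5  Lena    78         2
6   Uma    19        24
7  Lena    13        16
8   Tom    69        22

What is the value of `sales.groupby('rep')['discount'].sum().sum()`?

group by rep, sum of discount:
rep
Ivy     70
Lena    35
Tom     22
Uma     24
Vic     22
Name: discount, dtype: int64
So sum() = 173.

173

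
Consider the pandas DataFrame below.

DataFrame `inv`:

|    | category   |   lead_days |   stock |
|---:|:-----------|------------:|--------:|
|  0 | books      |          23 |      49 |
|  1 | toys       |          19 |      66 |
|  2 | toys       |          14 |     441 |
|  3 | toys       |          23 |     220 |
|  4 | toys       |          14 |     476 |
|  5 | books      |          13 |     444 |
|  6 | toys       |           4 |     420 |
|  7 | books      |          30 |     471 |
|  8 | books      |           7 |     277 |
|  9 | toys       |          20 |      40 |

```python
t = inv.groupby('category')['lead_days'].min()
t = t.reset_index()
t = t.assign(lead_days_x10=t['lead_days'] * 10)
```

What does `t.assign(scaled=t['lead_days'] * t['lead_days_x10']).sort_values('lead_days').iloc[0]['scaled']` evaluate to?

group by category, min of lead_days:
category
books    7
toys     4
Name: lead_days, dtype: int64
reset_index():
  category  lead_days
0    books          7
1     toys          4
add column lead_days_x10 = t['lead_days'] * 10:
  category  lead_days  lead_days_x10
0    books          7             70
1     toys          4             40
add column scaled = t['lead_days'] * t['lead_days_x10']:
  category  lead_days  lead_days_x10  scaled
0    books          7             70     490
1     toys          4             40     160
sort by lead_days:
  category  lead_days  lead_days_x10  scaled
1     toys          4             40     160
0    books          7             70     490
value at position 0, column 'scaled' → 160

160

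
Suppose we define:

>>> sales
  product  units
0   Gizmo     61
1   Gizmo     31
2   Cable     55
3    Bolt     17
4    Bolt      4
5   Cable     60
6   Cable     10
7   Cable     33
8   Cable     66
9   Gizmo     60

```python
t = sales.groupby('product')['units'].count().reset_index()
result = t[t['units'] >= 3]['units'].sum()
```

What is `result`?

group by product, count of units:
product
Bolt     2
Cable    5
Gizmo    3
Name: units, dtype: int64
reset_index():
  product  units
0    Bolt      2
1   Cable      5
2   Gizmo      3
filter rows where units >= 3:
  product  units
1   Cable      5
2   Gizmo      3
sum of column 'units' → 8

8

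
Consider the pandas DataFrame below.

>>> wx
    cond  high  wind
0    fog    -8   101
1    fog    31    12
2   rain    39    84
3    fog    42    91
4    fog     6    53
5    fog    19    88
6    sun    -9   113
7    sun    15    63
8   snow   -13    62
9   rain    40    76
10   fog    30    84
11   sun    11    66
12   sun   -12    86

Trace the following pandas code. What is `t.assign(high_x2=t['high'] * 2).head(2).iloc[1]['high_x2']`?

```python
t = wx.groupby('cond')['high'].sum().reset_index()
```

158

group by cond, sum of high:
cond
fog     120
rain     79
snow    -13
sun       5
Name: high, dtype: int64
reset_index():
   cond  high
0   fog   120
1  rain    79
2  snow   -13
3   sun     5
add column high_x2 = t['high'] * 2:
   cond  high  high_x2
0   fog   120      240
1  rain    79      158
2  snow   -13      -26
3   sun     5       10
take first 2 rows:
   cond  high  high_x2
0   fog   120      240
1  rain    79      158
Finally, value at position 1, column 'high_x2' = 158.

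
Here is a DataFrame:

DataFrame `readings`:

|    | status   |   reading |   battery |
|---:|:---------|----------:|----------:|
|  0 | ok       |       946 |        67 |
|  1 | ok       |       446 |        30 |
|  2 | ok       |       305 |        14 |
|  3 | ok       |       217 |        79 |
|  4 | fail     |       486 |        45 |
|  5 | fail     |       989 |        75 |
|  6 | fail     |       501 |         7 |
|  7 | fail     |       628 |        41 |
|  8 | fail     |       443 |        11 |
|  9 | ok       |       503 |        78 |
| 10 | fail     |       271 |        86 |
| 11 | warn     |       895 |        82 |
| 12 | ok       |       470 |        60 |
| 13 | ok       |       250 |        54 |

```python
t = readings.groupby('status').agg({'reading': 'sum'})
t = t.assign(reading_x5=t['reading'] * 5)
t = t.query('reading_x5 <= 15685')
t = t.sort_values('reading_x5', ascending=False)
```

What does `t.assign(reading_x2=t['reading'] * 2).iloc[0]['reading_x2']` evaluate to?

group by status, sum of reading:
        reading
status         
fail       3318
ok         3137
warn        895
add column reading_x5 = t['reading'] * 5:
        reading  reading_x5
status                     
fail       3318       16590
ok         3137       15685
warn        895        4475
filter rows where reading_x5 <= 15685:
        reading  reading_x5
status                     
ok         3137       15685
warn        895        4475
sort by reading_x5 descending:
        reading  reading_x5
status                     
ok         3137       15685
warn        895        4475
add column reading_x2 = t['reading'] * 2:
        reading  reading_x5  reading_x2
status                                 
ok         3137       15685        6274
warn        895        4475        1790
So iloc[0]['reading_x2'] = 6274.

6274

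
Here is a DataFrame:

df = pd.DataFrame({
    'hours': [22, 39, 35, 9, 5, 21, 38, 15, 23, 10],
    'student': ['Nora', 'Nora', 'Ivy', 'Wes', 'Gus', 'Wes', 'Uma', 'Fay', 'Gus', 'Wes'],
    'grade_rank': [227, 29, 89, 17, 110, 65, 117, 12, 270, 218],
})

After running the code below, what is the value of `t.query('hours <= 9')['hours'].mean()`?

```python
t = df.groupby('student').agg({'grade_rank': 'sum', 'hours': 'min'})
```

7.0

group by student: sum(grade_rank), min(hours):
         grade_rank  hours
student                   
Fay              12     15
Gus             380      5
Ivy              89     35
Nora            256     22
Uma             117     38
Wes             300      9
filter rows where hours <= 9:
         grade_rank  hours
student                   
Gus             380      5
Wes             300      9
So mean() = 7.0.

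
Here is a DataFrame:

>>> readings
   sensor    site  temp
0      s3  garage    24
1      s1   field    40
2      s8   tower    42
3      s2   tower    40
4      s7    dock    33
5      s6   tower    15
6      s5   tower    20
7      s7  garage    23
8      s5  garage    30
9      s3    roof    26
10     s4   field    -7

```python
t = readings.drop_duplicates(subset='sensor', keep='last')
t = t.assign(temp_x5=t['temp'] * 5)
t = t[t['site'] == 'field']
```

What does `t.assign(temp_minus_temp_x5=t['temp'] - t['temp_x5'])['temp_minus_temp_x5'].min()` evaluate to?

-160

drop duplicate sensor (keep=last):
   sensor    site  temp
1      s1   field    40
2      s8   tower    42
3      s2   tower    40
5      s6   tower    15
7      s7  garage    23
8      s5  garage    30
9      s3    roof    26
10     s4   field    -7
add column temp_x5 = t['temp'] * 5:
   sensor    site  temp  temp_x5
1      s1   field    40      200
2      s8   tower    42      210
3      s2   tower    40      200
5      s6   tower    15       75
7      s7  garage    23      115
8      s5  garage    30      150
9      s3    roof    26      130
10     s4   field    -7      -35
filter rows where site == 'field':
   sensor   site  temp  temp_x5
1      s1  field    40      200
10     s4  field    -7      -35
add column temp_minus_temp_x5 = t['temp'] - t['temp_x5']:
   sensor   site  temp  temp_x5  temp_minus_temp_x5
1      s1  field    40      200                -160
10     s4  field    -7      -35                  28
Taking the min of column 'temp_minus_temp_x5' gives -160.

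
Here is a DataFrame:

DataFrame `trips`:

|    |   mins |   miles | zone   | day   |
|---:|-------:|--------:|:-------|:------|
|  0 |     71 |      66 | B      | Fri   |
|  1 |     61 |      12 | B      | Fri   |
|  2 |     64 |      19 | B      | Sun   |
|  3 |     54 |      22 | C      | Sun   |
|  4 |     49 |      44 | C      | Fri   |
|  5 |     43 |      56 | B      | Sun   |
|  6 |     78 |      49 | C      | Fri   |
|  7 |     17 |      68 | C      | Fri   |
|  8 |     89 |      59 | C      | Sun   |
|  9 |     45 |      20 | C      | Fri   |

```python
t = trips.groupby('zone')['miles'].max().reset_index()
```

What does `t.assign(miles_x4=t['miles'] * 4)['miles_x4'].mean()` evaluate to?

268.0

group by zone, max of miles:
zone
B    66
C    68
Name: miles, dtype: int64
reset_index():
  zone  miles
0    B     66
1    C     68
add column miles_x4 = t['miles'] * 4:
  zone  miles  miles_x4
0    B     66       264
1    C     68       272
Hence 268.0.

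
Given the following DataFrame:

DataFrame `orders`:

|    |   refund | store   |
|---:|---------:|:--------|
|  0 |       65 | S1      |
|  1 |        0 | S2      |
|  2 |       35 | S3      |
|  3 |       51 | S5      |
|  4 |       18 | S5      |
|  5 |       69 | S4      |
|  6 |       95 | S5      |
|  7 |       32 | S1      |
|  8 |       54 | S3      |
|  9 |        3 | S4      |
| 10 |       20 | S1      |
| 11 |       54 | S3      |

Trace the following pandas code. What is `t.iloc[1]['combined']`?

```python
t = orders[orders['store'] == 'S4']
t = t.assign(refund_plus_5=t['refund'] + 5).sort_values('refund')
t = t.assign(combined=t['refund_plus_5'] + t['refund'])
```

filter rows where store == 'S4':
   refund store
5      69    S4
9       3    S4
add column refund_plus_5 = t['refund'] + 5:
   refund store  refund_plus_5
5      69    S4             74
9       3    S4              8
sort by refund:
   refund store  refund_plus_5
9       3    S4              8
5      69    S4             74
add column combined = t['refund_plus_5'] + t['refund']:
   refund store  refund_plus_5  combined
9       3    S4              8        11
5      69    S4             74       143
Taking the value at position 1, column 'combined' gives 143.

143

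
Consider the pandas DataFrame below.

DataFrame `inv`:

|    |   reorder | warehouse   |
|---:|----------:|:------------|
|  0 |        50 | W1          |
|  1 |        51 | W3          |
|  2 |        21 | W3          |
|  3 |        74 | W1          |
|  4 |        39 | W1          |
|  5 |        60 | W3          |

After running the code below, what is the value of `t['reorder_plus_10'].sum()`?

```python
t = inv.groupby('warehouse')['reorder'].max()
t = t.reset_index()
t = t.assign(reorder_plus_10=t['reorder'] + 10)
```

154

group by warehouse, max of reorder:
warehouse
W1    74
W3    60
Name: reorder, dtype: int64
reset_index():
  warehouse  reorder
0        W1       74
1        W3       60
add column reorder_plus_10 = t['reorder'] + 10:
  warehouse  reorder  reorder_plus_10
0        W1       74               84
1        W3       60               70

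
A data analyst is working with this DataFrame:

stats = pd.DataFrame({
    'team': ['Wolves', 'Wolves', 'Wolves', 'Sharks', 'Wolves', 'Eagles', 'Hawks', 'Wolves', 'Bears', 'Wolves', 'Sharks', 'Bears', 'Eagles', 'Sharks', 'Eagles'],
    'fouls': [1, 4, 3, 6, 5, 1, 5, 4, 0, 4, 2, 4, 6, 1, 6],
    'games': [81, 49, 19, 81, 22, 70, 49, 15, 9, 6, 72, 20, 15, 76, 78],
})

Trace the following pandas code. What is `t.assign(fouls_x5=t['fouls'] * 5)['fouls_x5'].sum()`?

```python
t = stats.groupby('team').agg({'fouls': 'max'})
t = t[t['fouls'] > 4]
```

group by team, max of fouls:
        fouls
team         
Bears       4
Eagles      6
Hawks       5
Sharks      6
Wolves      5
filter rows where fouls > 4:
        fouls
team         
Eagles      6
Hawks       5
Sharks      6
Wolves      5
add column fouls_x5 = t['fouls'] * 5:
        fouls  fouls_x5
team                   
Eagles      6        30
Hawks       5        25
Sharks      6        30
Wolves      5        25
Finally, sum of column 'fouls_x5' = 110.

110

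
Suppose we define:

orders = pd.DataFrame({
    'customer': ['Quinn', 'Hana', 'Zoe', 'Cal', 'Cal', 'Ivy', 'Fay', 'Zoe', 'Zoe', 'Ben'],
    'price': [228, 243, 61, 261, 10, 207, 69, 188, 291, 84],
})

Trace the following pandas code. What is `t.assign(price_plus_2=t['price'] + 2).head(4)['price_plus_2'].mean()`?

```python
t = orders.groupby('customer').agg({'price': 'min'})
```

group by customer, min of price:
          price
customer       
Ben          84
Cal          10
Fay          69
Hana        243
Ivy         207
Quinn       228
Zoe          61
add column price_plus_2 = t['price'] + 2:
          price  price_plus_2
customer                     
Ben          84            86
Cal          10            12
Fay          69            71
Hana        243           245
Ivy         207           209
Quinn       228           230
Zoe          61            63
take first 4 rows:
          price  price_plus_2
customer                     
Ben          84            86
Cal          10            12
Fay          69            71
Hana        243           245
The mean of column 'price_plus_2' is 103.5.

103.5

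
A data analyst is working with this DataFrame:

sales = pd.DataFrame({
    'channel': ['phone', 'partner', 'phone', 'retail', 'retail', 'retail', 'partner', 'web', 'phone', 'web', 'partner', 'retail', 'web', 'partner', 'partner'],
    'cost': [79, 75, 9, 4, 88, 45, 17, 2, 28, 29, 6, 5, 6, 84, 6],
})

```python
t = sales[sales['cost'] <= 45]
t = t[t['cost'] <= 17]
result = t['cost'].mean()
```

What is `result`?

filter rows where cost <= 45:
    channel  cost
2     phone     9
3    retail     4
5    retail    45
6   partner    17
7       web     2
8     phone    28
9       web    29
10  partner     6
11   retail     5
12      web     6
14  partner     6
filter rows where cost <= 17:
    channel  cost
2     phone     9
3    retail     4
6   partner    17
7       web     2
10  partner     6
11   retail     5
12      web     6
14  partner     6

6.875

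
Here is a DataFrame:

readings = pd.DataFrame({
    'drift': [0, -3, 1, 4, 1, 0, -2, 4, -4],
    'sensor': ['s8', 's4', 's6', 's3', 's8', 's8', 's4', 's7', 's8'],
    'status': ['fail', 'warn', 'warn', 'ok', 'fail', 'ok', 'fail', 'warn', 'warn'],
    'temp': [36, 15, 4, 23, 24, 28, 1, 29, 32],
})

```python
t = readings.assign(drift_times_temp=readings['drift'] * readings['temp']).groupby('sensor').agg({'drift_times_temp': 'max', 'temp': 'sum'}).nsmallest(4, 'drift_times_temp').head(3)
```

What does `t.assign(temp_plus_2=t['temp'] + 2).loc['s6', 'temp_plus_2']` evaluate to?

6

add column drift_times_temp = readings['drift'] * readings['temp']:
   drift sensor status  temp  drift_times_temp
0      0     s8   fail    36                 0
1     -3     s4   warn    15               -45
2      1     s6   warn     4                 4
3      4     s3     ok    23                92
4      1     s8   fail    24                24
5      0     s8     ok    28                 0
6     -2     s4   fail     1                -2
7      4     s7   warn    29               116
8     -4     s8   warn    32              -128
group by sensor: max(drift_times_temp), sum(temp):
        drift_times_temp  temp
sensor                        
s3                    92    23
s4                    -2    16
s6                     4     4
s7                   116    29
s8                    24   120
take 4 rows with smallest drift_times_temp:
        drift_times_temp  temp
sensor                        
s4                    -2    16
s6                     4     4
s8                    24   120
s3                    92    23
take first 3 rows:
        drift_times_temp  temp
sensor                        
s4                    -2    16
s6                     4     4
s8                    24   120
add column temp_plus_2 = t['temp'] + 2:
        drift_times_temp  temp  temp_plus_2
sensor                                     
s4                    -2    16           18
s6                     4     4            6
s8                    24   120          122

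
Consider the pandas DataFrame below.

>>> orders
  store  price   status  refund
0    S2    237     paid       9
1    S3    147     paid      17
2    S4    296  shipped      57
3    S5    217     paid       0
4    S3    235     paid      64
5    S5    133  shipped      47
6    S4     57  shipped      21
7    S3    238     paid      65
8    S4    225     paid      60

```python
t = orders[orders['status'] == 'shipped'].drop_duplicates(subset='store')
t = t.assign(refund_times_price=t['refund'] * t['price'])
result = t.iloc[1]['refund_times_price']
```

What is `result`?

filter rows where status == 'shipped':
  store  price   status  refund
2    S4    296  shipped      57
5    S5    133  shipped      47
6    S4     57  shipped      21
drop duplicate store (keep=first):
  store  price   status  refund
2    S4    296  shipped      57
5    S5    133  shipped      47
add column refund_times_price = t['refund'] * t['price']:
  store  price   status  refund  refund_times_price
2    S4    296  shipped      57               16872
5    S5    133  shipped      47                6251

6251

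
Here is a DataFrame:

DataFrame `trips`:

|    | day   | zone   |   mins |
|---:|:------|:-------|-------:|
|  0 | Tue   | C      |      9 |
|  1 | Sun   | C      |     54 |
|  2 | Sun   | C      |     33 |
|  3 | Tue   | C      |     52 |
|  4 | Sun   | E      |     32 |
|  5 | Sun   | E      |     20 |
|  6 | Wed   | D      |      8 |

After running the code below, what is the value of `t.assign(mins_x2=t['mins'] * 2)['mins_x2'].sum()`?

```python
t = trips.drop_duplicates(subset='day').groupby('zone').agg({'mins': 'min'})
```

34

drop duplicate day (keep=first):
   day zone  mins
0  Tue    C     9
1  Sun    C    54
6  Wed    D     8
group by zone, min of mins:
      mins
zone      
C        9
D        8
add column mins_x2 = t['mins'] * 2:
      mins  mins_x2
zone               
C        9       18
D        8       16
So sum() = 34.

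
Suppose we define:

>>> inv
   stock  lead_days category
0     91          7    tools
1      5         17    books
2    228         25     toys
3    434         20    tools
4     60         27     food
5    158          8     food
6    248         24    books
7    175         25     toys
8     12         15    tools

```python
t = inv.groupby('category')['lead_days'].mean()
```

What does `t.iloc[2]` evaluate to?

14.0

group by category, mean of lead_days:
category
books    20.5
food     17.5
tools    14.0
toys     25.0
Name: lead_days, dtype: float64
Hence 14.0.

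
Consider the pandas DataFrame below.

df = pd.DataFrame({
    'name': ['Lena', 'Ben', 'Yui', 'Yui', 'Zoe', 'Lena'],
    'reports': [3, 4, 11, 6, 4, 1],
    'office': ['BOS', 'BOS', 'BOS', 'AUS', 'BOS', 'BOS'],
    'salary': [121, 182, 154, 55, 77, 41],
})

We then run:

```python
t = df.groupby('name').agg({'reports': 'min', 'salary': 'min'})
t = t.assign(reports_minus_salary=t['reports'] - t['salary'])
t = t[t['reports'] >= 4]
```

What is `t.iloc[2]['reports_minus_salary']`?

-73

group by name: min(reports), min(salary):
      reports  salary
name                 
Ben         4     182
Lena        1      41
Yui         6      55
Zoe         4      77
add column reports_minus_salary = t['reports'] - t['salary']:
      reports  salary  reports_minus_salary
name                                       
Ben         4     182                  -178
Lena        1      41                   -40
Yui         6      55                   -49
Zoe         4      77                   -73
filter rows where reports >= 4:
      reports  salary  reports_minus_salary
name                                       
Ben         4     182                  -178
Yui         6      55                   -49
Zoe         4      77                   -73
Finally, value at position 2, column 'reports_minus_salary' = -73.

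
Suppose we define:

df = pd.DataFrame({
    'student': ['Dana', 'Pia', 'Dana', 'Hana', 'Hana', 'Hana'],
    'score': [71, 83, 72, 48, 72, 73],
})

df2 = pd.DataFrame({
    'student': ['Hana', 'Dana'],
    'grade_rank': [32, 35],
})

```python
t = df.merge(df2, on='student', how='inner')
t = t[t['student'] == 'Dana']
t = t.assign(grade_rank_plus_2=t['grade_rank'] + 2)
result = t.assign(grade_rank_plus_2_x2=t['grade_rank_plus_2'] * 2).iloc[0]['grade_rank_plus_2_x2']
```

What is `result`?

merge on 'student' (how='inner') → 5 rows:
  student  score  grade_rank
0    Dana     71          35
1    Dana     72          35
2    Hana     48          32
3    Hana     72          32
4    Hana     73          32
filter rows where student == 'Dana':
  student  score  grade_rank
0    Dana     71          35
1    Dana     72          35
add column grade_rank_plus_2 = t['grade_rank'] + 2:
  student  score  grade_rank  grade_rank_plus_2
0    Dana     71          35                 37
1    Dana     72          35                 37
add column grade_rank_plus_2_x2 = t['grade_rank_plus_2'] * 2:
  student  score  grade_rank  grade_rank_plus_2  grade_rank_plus_2_x2
0    Dana     71          35                 37                    74
1    Dana     72          35                 37                    74
value at position 0, column 'grade_rank_plus_2_x2' → 74

74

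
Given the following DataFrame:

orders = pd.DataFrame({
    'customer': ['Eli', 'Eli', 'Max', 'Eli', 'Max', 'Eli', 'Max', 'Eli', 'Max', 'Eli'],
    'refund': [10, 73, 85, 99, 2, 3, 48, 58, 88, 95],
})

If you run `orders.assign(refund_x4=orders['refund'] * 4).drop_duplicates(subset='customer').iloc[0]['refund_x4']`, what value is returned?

40

add column refund_x4 = orders['refund'] * 4:
  customer  refund  refund_x4
0      Eli      10         40
1      Eli      73        292
2      Max      85        340
3      Eli      99        396
4      Max       2          8
5      Eli       3         12
6      Max      48        192
7      Eli      58        232
8      Max      88        352
9      Eli      95        380
drop duplicate customer (keep=first):
  customer  refund  refund_x4
0      Eli      10         40
2      Max      85        340
Finally, value at position 0, column 'refund_x4' = 40.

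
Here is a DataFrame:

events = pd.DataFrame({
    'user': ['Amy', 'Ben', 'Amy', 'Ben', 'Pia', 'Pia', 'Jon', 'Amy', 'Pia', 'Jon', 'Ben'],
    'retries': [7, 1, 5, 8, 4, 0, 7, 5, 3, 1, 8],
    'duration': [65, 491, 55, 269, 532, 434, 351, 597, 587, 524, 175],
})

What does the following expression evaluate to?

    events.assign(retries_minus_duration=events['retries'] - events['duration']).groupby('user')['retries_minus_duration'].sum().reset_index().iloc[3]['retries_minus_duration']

add column retries_minus_duration = events['retries'] - events['duration']:
   user  retries  duration  retries_minus_duration
0   Amy        7        65                     -58
1   Ben        1       491                    -490
2   Amy        5        55                     -50
3   Ben        8       269                    -261
4   Pia        4       532                    -528
5   Pia        0       434                    -434
6   Jon        7       351                    -344
7   Amy        5       597                    -592
8   Pia        3       587                    -584
9   Jon        1       524                    -523
10  Ben        8       175                    -167
group by user, sum of retries_minus_duration:
user
Amy    -700
Ben    -918
Jon    -867
Pia   -1546
Name: retries_minus_duration, dtype: int64
reset_index():
  user  retries_minus_duration
0  Amy                    -700
1  Ben                    -918
2  Jon                    -867
3  Pia                   -1546

-1546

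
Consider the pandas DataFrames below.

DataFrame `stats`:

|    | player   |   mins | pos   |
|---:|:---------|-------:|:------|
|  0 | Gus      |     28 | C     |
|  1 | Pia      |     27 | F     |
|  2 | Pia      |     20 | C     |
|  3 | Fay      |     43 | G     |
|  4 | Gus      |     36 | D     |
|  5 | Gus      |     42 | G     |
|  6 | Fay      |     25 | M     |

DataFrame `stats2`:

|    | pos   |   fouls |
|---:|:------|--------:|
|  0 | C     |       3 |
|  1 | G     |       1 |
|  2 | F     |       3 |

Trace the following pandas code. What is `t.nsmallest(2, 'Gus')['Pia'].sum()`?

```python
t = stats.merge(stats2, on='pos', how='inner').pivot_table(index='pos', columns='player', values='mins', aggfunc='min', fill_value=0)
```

merge on 'pos' (how='inner') → 5 rows:
  player  mins pos  fouls
0    Gus    28   C      3
1    Pia    27   F      3
2    Pia    20   C      3
3    Fay    43   G      1
4    Gus    42   G      1
pivot: rows=pos, cols=player, min(mins):
player  Fay  Gus  Pia
pos                  
C         0   28   20
F         0    0   27
G        43   42    0
take 2 rows with smallest Gus:
player  Fay  Gus  Pia
pos                  
F         0    0   27
C         0   28   20

47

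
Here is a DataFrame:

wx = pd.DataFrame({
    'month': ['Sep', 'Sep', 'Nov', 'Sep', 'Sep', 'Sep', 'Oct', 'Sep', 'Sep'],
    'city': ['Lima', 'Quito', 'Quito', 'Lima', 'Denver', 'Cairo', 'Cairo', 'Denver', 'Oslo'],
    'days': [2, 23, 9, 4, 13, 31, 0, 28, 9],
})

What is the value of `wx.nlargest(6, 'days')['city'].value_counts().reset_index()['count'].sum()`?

take 6 rows with largest days:
  month    city  days
5   Sep   Cairo    31
7   Sep  Denver    28
1   Sep   Quito    23
4   Sep  Denver    13
2   Nov   Quito     9
8   Sep    Oslo     9
value_counts of city:
city
Denver    2
Quito     2
Cairo     1
Oslo      1
Name: count, dtype: int64
reset_index():
     city  count
0  Denver      2
1   Quito      2
2   Cairo      1
3    Oslo      1
Hence 6.

6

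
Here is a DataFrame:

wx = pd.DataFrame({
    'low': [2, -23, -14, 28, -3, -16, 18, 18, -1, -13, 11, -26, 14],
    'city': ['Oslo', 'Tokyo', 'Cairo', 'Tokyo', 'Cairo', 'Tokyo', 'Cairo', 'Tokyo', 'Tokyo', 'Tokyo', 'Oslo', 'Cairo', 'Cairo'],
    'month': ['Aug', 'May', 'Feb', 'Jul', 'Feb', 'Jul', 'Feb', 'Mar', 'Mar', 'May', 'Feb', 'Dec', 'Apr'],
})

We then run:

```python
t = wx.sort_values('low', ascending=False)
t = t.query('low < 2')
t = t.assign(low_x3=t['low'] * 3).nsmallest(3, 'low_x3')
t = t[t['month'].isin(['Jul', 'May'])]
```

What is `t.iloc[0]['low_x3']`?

sort by low descending:
    low   city month
3    28  Tokyo   Jul
6    18  Cairo   Feb
7    18  Tokyo   Mar
12   14  Cairo   Apr
10   11   Oslo   Feb
0     2   Oslo   Aug
8    -1  Tokyo   Mar
4    -3  Cairo   Feb
9   -13  Tokyo   May
2   -14  Cairo   Feb
5   -16  Tokyo   Jul
1   -23  Tokyo   May
11  -26  Cairo   Dec
filter rows where low < 2:
    low   city month
8    -1  Tokyo   Mar
4    -3  Cairo   Feb
9   -13  Tokyo   May
2   -14  Cairo   Feb
5   -16  Tokyo   Jul
1   -23  Tokyo   May
11  -26  Cairo   Dec
add column low_x3 = t['low'] * 3:
    low   city month  low_x3
8    -1  Tokyo   Mar      -3
4    -3  Cairo   Feb      -9
9   -13  Tokyo   May     -39
2   -14  Cairo   Feb     -42
5   -16  Tokyo   Jul     -48
1   -23  Tokyo   May     -69
11  -26  Cairo   Dec     -78
take 3 rows with smallest low_x3:
    low   city month  low_x3
11  -26  Cairo   Dec     -78
1   -23  Tokyo   May     -69
5   -16  Tokyo   Jul     -48
filter rows where month in ['Jul', 'May']:
   low   city month  low_x3
1  -23  Tokyo   May     -69
5  -16  Tokyo   Jul     -48

-69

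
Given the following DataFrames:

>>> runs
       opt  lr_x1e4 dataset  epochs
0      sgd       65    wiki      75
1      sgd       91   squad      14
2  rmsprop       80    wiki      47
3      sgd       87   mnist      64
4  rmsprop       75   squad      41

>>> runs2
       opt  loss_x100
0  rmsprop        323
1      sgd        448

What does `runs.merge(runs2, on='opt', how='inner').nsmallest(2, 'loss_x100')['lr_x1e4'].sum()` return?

155

merge on 'opt' (how='inner') → 5 rows:
       opt  lr_x1e4 dataset  epochs  loss_x100
0      sgd       65    wiki      75        448
1      sgd       91   squad      14        448
2  rmsprop       80    wiki      47        323
3      sgd       87   mnist      64        448
4  rmsprop       75   squad      41        323
take 2 rows with smallest loss_x100:
       opt  lr_x1e4 dataset  epochs  loss_x100
2  rmsprop       80    wiki      47        323
4  rmsprop       75   squad      41        323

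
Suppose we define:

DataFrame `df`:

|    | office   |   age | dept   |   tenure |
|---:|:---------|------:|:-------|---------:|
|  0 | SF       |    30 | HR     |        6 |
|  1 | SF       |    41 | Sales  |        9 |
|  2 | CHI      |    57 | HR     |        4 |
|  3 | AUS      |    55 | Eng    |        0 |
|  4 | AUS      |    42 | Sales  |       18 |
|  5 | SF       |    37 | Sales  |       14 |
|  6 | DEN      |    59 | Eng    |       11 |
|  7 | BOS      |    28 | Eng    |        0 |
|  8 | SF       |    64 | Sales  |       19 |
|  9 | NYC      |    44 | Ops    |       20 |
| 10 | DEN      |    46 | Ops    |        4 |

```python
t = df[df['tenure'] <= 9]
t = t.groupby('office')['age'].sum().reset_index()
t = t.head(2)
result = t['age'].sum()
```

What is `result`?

filter rows where tenure <= 9:
   office  age   dept  tenure
0      SF   30     HR       6
1      SF   41  Sales       9
2     CHI   57     HR       4
3     AUS   55    Eng       0
7     BOS   28    Eng       0
10    DEN   46    Ops       4
group by office, sum of age:
office
AUS    55
BOS    28
CHI    57
DEN    46
SF     71
Name: age, dtype: int64
reset_index():
  office  age
0    AUS   55
1    BOS   28
2    CHI   57
3    DEN   46
4     SF   71
take first 2 rows:
  office  age
0    AUS   55
1    BOS   28
So sum() = 83.

83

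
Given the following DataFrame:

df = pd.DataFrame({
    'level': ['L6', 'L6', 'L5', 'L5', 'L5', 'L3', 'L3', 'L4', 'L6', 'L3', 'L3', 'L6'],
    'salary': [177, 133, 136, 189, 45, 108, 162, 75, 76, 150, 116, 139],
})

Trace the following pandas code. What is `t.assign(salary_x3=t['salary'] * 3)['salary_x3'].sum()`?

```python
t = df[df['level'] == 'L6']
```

1575

filter rows where level == 'L6':
   level  salary
0     L6     177
1     L6     133
8     L6      76
11    L6     139
add column salary_x3 = t['salary'] * 3:
   level  salary  salary_x3
0     L6     177        531
1     L6     133        399
8     L6      76        228
11    L6     139        417
Taking the sum of column 'salary_x3' gives 1575.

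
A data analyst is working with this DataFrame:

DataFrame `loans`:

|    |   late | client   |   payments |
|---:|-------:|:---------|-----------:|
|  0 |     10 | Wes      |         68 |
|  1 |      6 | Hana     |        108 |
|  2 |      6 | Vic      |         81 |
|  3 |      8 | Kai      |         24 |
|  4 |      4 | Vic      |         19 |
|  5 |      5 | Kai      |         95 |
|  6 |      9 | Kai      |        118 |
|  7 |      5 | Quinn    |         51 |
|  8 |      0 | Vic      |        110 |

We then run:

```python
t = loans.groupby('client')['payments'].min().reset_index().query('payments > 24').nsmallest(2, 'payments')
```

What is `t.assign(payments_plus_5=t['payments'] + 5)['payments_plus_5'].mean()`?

64.5

group by client, min of payments:
client
Hana     108
Kai       24
Quinn     51
Vic       19
Wes       68
Name: payments, dtype: int64
reset_index():
  client  payments
0   Hana       108
1    Kai        24
2  Quinn        51
3    Vic        19
4    Wes        68
filter rows where payments > 24:
  client  payments
0   Hana       108
2  Quinn        51
4    Wes        68
take 2 rows with smallest payments:
  client  payments
2  Quinn        51
4    Wes        68
add column payments_plus_5 = t['payments'] + 5:
  client  payments  payments_plus_5
2  Quinn        51               56
4    Wes        68               73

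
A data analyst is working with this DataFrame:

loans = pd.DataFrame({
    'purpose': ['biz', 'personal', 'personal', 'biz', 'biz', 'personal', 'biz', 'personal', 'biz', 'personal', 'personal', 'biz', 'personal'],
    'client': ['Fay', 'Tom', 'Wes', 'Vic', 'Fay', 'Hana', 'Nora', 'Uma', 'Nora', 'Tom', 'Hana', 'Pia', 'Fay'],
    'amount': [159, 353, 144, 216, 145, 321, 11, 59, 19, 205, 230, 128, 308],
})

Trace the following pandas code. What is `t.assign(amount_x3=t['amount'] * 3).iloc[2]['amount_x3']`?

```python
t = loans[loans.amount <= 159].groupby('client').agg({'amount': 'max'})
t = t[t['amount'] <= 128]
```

177

filter rows where amount <= 159:
     purpose client  amount
0        biz    Fay     159
2   personal    Wes     144
4        biz    Fay     145
6        biz   Nora      11
7   personal    Uma      59
8        biz   Nora      19
11       biz    Pia     128
group by client, max of amount:
        amount
client        
Fay        159
Nora        19
Pia        128
Uma         59
Wes        144
filter rows where amount <= 128:
        amount
client        
Nora        19
Pia        128
Uma         59
add column amount_x3 = t['amount'] * 3:
        amount  amount_x3
client                   
Nora        19         57
Pia        128        384
Uma         59        177
Then the value at position 2, column 'amount_x3': 177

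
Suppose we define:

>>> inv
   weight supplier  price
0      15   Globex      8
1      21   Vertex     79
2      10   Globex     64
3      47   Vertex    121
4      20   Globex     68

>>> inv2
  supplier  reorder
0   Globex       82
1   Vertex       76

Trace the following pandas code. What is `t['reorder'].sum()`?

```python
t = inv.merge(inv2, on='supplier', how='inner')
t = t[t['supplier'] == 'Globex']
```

merge on 'supplier' (how='inner') → 5 rows:
   weight supplier  price  reorder
0      15   Globex      8       82
1      21   Vertex     79       76
2      10   Globex     64       82
3      47   Vertex    121       76
4      20   Globex     68       82
filter rows where supplier == 'Globex':
   weight supplier  price  reorder
0      15   Globex      8       82
2      10   Globex     64       82
4      20   Globex     68       82
Then the sum of column 'reorder': 246

246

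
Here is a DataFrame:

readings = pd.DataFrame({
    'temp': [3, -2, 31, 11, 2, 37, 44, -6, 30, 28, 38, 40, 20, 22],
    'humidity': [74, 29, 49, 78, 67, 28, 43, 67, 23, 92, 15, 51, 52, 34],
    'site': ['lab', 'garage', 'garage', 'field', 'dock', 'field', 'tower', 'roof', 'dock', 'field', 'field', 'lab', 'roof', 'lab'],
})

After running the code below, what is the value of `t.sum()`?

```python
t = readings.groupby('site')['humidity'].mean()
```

292.75

group by site, mean of humidity:
site
dock      45.00
field     53.25
garage    39.00
lab       53.00
roof      59.50
tower     43.00
Name: humidity, dtype: float64
Reading off the sum of the resulting series, we get 292.75.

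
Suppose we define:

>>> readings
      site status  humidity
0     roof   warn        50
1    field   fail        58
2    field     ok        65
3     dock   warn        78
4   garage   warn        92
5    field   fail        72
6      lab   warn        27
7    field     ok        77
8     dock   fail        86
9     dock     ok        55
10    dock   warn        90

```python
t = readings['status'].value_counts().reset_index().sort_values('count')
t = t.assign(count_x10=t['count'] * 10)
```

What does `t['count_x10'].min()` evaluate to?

value_counts of status:
status
warn    5
fail    3
ok      3
Name: count, dtype: int64
reset_index():
  status  count
0   warn      5
1   fail      3
2     ok      3
sort by count:
  status  count
1   fail      3
2     ok      3
0   warn      5
add column count_x10 = t['count'] * 10:
  status  count  count_x10
1   fail      3         30
2     ok      3         30
0   warn      5         50
Finally, min of column 'count_x10' = 30.

30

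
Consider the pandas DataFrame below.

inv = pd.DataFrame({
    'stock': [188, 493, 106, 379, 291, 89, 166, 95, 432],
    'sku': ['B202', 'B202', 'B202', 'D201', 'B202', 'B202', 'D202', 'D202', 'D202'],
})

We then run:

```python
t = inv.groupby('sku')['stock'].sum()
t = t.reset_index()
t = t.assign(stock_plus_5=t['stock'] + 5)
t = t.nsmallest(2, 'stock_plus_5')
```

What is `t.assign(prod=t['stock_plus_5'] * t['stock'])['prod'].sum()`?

629250

group by sku, sum of stock:
sku
B202    1167
D201     379
D202     693
Name: stock, dtype: int64
reset_index():
    sku  stock
0  B202   1167
1  D201    379
2  D202    693
add column stock_plus_5 = t['stock'] + 5:
    sku  stock  stock_plus_5
0  B202   1167          1172
1  D201    379           384
2  D202    693           698
take 2 rows with smallest stock_plus_5:
    sku  stock  stock_plus_5
1  D201    379           384
2  D202    693           698
add column prod = t['stock_plus_5'] * t['stock']:
    sku  stock  stock_plus_5    prod
1  D201    379           384  145536
2  D202    693           698  483714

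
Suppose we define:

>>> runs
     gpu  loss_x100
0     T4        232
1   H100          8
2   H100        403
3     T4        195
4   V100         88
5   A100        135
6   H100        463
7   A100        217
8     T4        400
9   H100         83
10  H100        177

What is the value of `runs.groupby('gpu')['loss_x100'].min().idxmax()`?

group by gpu, min of loss_x100:
gpu
A100    135
H100      8
T4      195
V100     88
Name: loss_x100, dtype: int64
Hence T4.

T4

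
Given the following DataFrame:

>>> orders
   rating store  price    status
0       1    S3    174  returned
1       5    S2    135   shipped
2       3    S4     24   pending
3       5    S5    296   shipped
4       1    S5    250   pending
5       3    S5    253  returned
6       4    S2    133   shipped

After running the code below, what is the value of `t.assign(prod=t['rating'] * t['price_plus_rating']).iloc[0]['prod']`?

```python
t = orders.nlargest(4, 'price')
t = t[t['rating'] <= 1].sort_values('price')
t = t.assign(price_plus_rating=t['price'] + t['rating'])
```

175

take 4 rows with largest price:
   rating store  price    status
3       5    S5    296   shipped
5       3    S5    253  returned
4       1    S5    250   pending
0       1    S3    174  returned
filter rows where rating <= 1:
   rating store  price    status
4       1    S5    250   pending
0       1    S3    174  returned
sort by price:
   rating store  price    status
0       1    S3    174  returned
4       1    S5    250   pending
add column price_plus_rating = t['price'] + t['rating']:
   rating store  price    status  price_plus_rating
0       1    S3    174  returned                175
4       1    S5    250   pending                251
add column prod = t['rating'] * t['price_plus_rating']:
   rating store  price    status  price_plus_rating  prod
0       1    S3    174  returned                175   175
4       1    S5    250   pending                251   251
Then the value at position 0, column 'prod': 175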